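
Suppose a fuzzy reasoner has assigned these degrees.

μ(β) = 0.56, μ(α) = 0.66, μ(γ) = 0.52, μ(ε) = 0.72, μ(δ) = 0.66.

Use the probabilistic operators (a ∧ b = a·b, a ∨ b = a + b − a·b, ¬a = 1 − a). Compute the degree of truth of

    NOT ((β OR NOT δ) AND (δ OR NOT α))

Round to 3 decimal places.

0.450

NOT δ = 1 − 0.6600 = 0.3400
β OR NOT δ = a + b − a·b on (0.5600, 0.3400) = 0.7096
NOT α = 1 − 0.6600 = 0.3400
δ OR NOT α = a + b − a·b on (0.6600, 0.3400) = 0.7756
(β OR NOT δ) AND (δ OR NOT α) = a·b on (0.7096, 0.7756) = 0.5504
NOT ((β OR NOT δ) AND (δ OR NOT α)) = 1 − 0.5504 = 0.4496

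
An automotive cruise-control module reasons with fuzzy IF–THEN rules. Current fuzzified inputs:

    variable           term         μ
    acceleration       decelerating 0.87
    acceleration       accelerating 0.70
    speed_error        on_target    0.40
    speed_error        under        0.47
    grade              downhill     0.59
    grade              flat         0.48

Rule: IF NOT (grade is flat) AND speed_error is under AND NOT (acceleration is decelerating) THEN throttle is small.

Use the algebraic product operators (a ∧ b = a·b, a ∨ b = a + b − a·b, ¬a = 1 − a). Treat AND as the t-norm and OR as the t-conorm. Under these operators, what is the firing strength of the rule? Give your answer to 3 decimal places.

0.032

firing strength: ¬flat=1−0.48=0.52, under=0.47, ¬decelerating=1−0.87=0.13; AND[a·b] → w = 0.0318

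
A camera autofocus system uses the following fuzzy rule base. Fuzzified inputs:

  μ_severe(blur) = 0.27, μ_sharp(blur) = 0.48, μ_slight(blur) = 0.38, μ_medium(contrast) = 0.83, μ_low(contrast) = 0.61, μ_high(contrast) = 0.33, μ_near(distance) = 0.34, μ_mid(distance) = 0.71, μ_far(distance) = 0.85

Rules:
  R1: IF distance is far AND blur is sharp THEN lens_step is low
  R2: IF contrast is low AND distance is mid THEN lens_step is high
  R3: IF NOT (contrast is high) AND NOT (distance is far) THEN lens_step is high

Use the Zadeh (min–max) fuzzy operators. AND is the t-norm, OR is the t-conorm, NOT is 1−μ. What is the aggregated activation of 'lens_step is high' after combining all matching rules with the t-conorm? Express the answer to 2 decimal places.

0.61

R1: far=0.85, sharp=0.48; AND[min(a, b)] → w = 0.48
R2: low=0.61, mid=0.71; AND[min(a, b)] → w = 0.61
R3: ¬high=1−0.33=0.67, ¬far=1−0.85=0.15; AND[min(a, b)] → w = 0.15
Rules with consequent 'high': {R2, R3} → strengths 0.61, 0.15
Aggregate via t-conorm [max(a, b)]: 0.61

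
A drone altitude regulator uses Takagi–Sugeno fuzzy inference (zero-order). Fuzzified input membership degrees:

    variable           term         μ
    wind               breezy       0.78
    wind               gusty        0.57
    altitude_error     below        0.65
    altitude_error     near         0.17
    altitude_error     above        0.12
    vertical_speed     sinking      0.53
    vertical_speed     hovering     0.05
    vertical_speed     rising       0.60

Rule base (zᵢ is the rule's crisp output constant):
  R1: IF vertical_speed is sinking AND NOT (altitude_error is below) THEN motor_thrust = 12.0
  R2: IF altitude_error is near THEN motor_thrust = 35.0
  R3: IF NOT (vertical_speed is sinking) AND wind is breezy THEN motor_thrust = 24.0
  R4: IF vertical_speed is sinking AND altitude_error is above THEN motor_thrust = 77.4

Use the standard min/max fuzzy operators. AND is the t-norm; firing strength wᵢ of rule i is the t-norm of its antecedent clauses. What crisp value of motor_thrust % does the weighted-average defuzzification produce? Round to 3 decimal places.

R1 (z=12.0): sinking=0.53, ¬below=1−0.65=0.35; AND[min(a, b)] → w = 0.35
R2 (z=35.0): near=0.17 → w = 0.17
R3 (z=24.0): ¬sinking=1−0.53=0.47, breezy=0.78; AND[min(a, b)] → w = 0.47
R4 (z=77.4): sinking=0.53, above=0.12; AND[min(a, b)] → w = 0.12
Weighted average = (0.35·12.0 + 0.17·35.0 + 0.47·24.0 + 0.12·77.4) / (0.35 + 0.17 + 0.47 + 0.12)
  = 30.7180 / 1.1100 = 27.674

27.674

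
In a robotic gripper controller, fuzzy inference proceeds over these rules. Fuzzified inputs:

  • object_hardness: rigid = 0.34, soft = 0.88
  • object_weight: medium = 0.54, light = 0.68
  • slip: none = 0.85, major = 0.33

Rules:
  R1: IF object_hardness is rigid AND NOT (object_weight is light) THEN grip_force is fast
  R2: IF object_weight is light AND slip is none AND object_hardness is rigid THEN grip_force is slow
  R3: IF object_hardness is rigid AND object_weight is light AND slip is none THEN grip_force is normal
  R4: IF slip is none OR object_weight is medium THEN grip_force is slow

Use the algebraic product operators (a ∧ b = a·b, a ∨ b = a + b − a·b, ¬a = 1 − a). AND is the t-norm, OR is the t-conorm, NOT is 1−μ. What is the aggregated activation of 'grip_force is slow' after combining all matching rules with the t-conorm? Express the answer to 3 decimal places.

R1: rigid=0.34, ¬light=1−0.68=0.32; AND[a·b] → w = 0.1088
R2: light=0.68, none=0.85, rigid=0.34; AND[a·b] → w = 0.1965
R3: rigid=0.34, light=0.68, none=0.85; AND[a·b] → w = 0.1965
R4: none=0.85, medium=0.54; OR[a + b − a·b] → w = 0.9310
Rules with consequent 'slow': {R2, R4} → strengths 0.1965, 0.9310
Aggregate via t-conorm [a + b − a·b]: 0.9446

0.945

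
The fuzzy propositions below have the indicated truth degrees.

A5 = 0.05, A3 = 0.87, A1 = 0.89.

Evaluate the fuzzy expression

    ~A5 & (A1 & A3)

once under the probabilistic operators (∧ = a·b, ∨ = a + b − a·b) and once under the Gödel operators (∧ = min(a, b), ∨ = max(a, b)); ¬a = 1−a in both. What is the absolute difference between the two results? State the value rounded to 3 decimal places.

0.134

Under probabilistic:
  ~A5 = 1 − 0.0500 = 0.9500
  A1 & A3 = a·b on (0.8900, 0.8700) = 0.7743
  ~A5 & (A1 & A3) = a·b on (0.9500, 0.7743) = 0.7356
  → value = 0.7356
Under Gödel:
  ~A5 = 1 − 0.05 = 0.95
  A1 & A3 = min(a, b) on (0.89, 0.87) = 0.87
  ~A5 & (A1 & A3) = min(a, b) on (0.95, 0.87) = 0.87
  → value = 0.8700
|0.7356 − 0.8700| = 0.134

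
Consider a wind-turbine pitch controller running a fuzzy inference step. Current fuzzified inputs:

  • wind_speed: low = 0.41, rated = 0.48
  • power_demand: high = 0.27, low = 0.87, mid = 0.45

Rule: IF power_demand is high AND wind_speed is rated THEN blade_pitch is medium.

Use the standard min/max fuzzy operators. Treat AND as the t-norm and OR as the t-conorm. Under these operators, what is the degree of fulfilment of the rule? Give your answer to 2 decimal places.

0.27

firing strength: high=0.27, rated=0.48; AND[min(a, b)] → w = 0.27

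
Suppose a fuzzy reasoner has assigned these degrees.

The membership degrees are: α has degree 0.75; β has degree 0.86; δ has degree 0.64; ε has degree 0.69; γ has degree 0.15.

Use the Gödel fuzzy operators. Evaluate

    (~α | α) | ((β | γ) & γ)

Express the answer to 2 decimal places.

0.75

~α = 1 − 0.75 = 0.25
~α | α = max(a, b) on (0.25, 0.75) = 0.75
β | γ = max(a, b) on (0.86, 0.15) = 0.86
(β | γ) & γ = min(a, b) on (0.86, 0.15) = 0.15
(~α | α) | ((β | γ) & γ) = max(a, b) on (0.75, 0.15) = 0.75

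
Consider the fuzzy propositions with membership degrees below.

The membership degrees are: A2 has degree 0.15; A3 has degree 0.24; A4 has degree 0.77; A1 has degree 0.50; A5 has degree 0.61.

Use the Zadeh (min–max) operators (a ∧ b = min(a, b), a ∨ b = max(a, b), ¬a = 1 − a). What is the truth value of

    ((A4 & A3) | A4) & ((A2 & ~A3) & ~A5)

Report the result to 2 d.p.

0.15

A4 & A3 = min(a, b) on (0.77, 0.24) = 0.24
(A4 & A3) | A4 = max(a, b) on (0.24, 0.77) = 0.77
~A3 = 1 − 0.24 = 0.76
A2 & ~A3 = min(a, b) on (0.15, 0.76) = 0.15
~A5 = 1 − 0.61 = 0.39
(A2 & ~A3) & ~A5 = min(a, b) on (0.15, 0.39) = 0.15
((A4 & A3) | A4) & ((A2 & ~A3) & ~A5) = min(a, b) on (0.77, 0.15) = 0.15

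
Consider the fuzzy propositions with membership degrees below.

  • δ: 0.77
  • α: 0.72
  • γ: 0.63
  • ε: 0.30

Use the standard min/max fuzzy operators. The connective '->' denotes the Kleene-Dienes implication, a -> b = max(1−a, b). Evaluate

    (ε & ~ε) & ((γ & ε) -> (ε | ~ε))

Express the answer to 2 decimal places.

~ε = 1 − 0.30 = 0.70
ε & ~ε = min(a, b) on (0.30, 0.70) = 0.30
γ & ε = min(a, b) on (0.63, 0.30) = 0.30
~ε = 1 − 0.30 = 0.70
ε | ~ε = max(a, b) on (0.30, 0.70) = 0.70
(γ & ε) -> (ε | ~ε)  [Kleene-Dienes: max(1−a, b)] with a=0.30, b=0.70 → 0.70
(ε & ~ε) & ((γ & ε) -> (ε | ~ε)) = min(a, b) on (0.30, 0.70) = 0.30

0.30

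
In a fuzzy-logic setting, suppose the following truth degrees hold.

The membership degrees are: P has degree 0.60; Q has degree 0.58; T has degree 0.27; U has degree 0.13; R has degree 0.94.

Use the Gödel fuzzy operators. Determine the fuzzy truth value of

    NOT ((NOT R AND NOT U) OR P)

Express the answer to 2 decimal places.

NOT R = 1 − 0.94 = 0.06
NOT U = 1 − 0.13 = 0.87
NOT R AND NOT U = min(a, b) on (0.06, 0.87) = 0.06
(NOT R AND NOT U) OR P = max(a, b) on (0.06, 0.60) = 0.60
NOT ((NOT R AND NOT U) OR P) = 1 − 0.60 = 0.40

0.40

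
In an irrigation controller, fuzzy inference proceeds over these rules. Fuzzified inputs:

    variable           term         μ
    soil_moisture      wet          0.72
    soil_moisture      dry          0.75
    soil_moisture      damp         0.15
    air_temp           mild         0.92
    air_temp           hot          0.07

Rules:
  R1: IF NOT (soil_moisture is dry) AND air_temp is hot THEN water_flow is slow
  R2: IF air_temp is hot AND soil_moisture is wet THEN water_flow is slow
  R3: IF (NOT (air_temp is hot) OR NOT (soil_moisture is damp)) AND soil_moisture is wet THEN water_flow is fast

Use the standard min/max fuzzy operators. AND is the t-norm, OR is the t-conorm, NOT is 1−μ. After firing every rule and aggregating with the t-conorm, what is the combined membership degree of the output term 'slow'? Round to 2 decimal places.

0.07

R1: ¬dry=1−0.75=0.25, hot=0.07; AND[min(a, b)] → w = 0.07
R2: hot=0.07, wet=0.72; AND[min(a, b)] → w = 0.07
R3: (¬hot=1−0.07=0.93 OR ¬damp=1−0.15=0.85) = 0.93; AND[min(a, b)] with wet=0.72 → w = 0.72
Rules with consequent 'slow': {R1, R2} → strengths 0.07, 0.07
Aggregate via t-conorm [max(a, b)]: 0.07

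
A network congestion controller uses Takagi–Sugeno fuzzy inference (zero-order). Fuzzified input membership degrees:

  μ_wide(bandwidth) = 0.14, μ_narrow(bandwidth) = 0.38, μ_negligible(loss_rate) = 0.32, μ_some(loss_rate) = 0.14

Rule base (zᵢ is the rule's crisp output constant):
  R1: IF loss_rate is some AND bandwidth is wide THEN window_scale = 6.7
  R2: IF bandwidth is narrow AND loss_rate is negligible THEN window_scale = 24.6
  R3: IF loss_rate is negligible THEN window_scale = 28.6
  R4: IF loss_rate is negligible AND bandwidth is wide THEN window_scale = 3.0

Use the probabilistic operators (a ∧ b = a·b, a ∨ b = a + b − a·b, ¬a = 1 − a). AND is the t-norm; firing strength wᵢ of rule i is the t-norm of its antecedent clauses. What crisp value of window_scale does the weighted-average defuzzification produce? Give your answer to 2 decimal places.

R1 (z=6.7): some=0.14, wide=0.14; AND[a·b] → w = 0.0196
R2 (z=24.6): narrow=0.38, negligible=0.32; AND[a·b] → w = 0.1216
R3 (z=28.6): negligible=0.32 → w = 0.3200
R4 (z=3.0): negligible=0.32, wide=0.14; AND[a·b] → w = 0.0448
Weighted average = (0.0196·6.7 + 0.1216·24.6 + 0.3200·28.6 + 0.0448·3.0) / (0.0196 + 0.1216 + 0.3200 + 0.0448)
  = 12.4091 / 0.5060 = 24.52

24.52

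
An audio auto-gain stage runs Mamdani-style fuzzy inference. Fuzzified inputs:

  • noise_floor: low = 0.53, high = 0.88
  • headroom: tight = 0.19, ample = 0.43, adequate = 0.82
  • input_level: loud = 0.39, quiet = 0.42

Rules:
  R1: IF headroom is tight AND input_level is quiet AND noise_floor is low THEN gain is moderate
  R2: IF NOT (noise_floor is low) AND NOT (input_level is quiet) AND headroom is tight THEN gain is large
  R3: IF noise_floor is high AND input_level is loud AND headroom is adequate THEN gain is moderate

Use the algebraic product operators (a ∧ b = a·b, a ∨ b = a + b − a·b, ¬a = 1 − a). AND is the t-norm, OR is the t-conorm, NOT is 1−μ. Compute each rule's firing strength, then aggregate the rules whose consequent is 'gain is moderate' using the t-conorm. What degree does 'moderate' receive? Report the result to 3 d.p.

R1: tight=0.19, quiet=0.42, low=0.53; AND[a·b] → w = 0.0423
R2: ¬low=1−0.53=0.47, ¬quiet=1−0.42=0.58, tight=0.19; AND[a·b] → w = 0.0518
R3: high=0.88, loud=0.39, adequate=0.82; AND[a·b] → w = 0.2814
Rules with consequent 'moderate': {R1, R3} → strengths 0.0423, 0.2814
Aggregate via t-conorm [a + b − a·b]: 0.3118

0.312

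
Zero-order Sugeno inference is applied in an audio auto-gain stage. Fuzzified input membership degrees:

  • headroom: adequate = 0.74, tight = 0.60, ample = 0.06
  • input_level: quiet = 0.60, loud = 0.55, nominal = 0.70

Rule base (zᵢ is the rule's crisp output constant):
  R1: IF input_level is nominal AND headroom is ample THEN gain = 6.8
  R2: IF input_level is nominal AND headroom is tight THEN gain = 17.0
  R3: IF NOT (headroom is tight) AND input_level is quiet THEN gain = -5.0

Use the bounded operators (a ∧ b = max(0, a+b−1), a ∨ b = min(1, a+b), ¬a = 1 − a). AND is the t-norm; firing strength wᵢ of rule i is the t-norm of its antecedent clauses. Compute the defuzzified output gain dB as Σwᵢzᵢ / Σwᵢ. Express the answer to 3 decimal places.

R1 (z=6.8): nominal=0.70, ample=0.06; AND[max(0, a+b−1)] → w = 0.00
R2 (z=17.0): nominal=0.70, tight=0.60; AND[max(0, a+b−1)] → w = 0.30
R3 (z=-5.0): ¬tight=1−0.60=0.40, quiet=0.60; AND[max(0, a+b−1)] → w = 0.00
Weighted average = (0.00·6.8 + 0.30·17.0 + 0.00·-5.0) / (0.00 + 0.30 + 0.00)
  = 5.1000 / 0.3000 = 17.000

17.000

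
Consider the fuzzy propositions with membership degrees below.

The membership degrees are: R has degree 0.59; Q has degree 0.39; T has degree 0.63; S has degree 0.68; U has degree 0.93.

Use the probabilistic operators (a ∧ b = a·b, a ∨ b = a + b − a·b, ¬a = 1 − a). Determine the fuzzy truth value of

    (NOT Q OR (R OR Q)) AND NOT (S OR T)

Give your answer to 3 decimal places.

0.107

NOT Q = 1 − 0.3900 = 0.6100
R OR Q = a + b − a·b on (0.5900, 0.3900) = 0.7499
NOT Q OR (R OR Q) = a + b − a·b on (0.6100, 0.7499) = 0.9025
S OR T = a + b − a·b on (0.6800, 0.6300) = 0.8816
NOT (S OR T) = 1 − 0.8816 = 0.1184
(NOT Q OR (R OR Q)) AND NOT (S OR T) = a·b on (0.9025, 0.1184) = 0.1069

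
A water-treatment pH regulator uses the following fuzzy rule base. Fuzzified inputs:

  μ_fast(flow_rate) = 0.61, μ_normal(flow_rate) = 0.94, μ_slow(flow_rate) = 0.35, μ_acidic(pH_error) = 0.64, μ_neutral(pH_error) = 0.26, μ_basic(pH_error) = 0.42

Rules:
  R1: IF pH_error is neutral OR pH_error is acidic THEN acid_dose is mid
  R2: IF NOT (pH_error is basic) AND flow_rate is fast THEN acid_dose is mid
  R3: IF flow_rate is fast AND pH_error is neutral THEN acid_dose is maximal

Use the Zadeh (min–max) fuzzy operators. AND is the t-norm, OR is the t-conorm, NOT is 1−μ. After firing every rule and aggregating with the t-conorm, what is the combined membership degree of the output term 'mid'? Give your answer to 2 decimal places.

0.64

R1: neutral=0.26, acidic=0.64; OR[max(a, b)] → w = 0.64
R2: ¬basic=1−0.42=0.58, fast=0.61; AND[min(a, b)] → w = 0.58
R3: fast=0.61, neutral=0.26; AND[min(a, b)] → w = 0.26
Rules with consequent 'mid': {R1, R2} → strengths 0.64, 0.58
Aggregate via t-conorm [max(a, b)]: 0.64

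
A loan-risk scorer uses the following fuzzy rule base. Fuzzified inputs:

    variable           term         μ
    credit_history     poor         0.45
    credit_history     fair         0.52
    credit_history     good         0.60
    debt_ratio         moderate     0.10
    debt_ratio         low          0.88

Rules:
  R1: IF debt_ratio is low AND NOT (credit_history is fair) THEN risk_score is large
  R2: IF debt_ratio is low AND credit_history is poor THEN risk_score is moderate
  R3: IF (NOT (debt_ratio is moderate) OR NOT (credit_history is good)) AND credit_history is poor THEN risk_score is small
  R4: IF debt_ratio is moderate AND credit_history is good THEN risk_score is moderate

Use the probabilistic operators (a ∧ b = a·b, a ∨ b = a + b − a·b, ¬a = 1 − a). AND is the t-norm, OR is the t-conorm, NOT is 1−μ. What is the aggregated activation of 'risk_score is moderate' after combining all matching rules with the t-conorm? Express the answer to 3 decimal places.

R1: low=0.88, ¬fair=1−0.52=0.48; AND[a·b] → w = 0.4224
R2: low=0.88, poor=0.45; AND[a·b] → w = 0.3960
R3: (¬moderate=1−0.10=0.90 OR ¬good=1−0.60=0.40) = 0.9400; AND[a·b] with poor=0.45 → w = 0.4230
R4: moderate=0.10, good=0.60; AND[a·b] → w = 0.0600
Rules with consequent 'moderate': {R2, R4} → strengths 0.3960, 0.0600
Aggregate via t-conorm [a + b − a·b]: 0.4322

0.432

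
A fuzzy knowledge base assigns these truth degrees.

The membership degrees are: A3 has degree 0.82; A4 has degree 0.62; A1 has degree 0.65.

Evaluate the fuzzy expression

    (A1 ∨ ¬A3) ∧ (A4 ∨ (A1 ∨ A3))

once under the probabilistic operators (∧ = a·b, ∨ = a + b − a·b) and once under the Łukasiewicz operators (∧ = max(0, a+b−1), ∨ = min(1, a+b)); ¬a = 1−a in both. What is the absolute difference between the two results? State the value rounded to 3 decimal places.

0.134

Under probabilistic:
  ¬A3 = 1 − 0.8200 = 0.1800
  A1 ∨ ¬A3 = a + b − a·b on (0.6500, 0.1800) = 0.7130
  A1 ∨ A3 = a + b − a·b on (0.6500, 0.8200) = 0.9370
  A4 ∨ (A1 ∨ A3) = a + b − a·b on (0.6200, 0.9370) = 0.9761
  (A1 ∨ ¬A3) ∧ (A4 ∨ (A1 ∨ A3)) = a·b on (0.7130, 0.9761) = 0.6959
  → value = 0.6959
Under Łukasiewicz:
  ¬A3 = 1 − 0.82 = 0.18
  A1 ∨ ¬A3 = min(1, a+b) on (0.65, 0.18) = 0.83
  A1 ∨ A3 = min(1, a+b) on (0.65, 0.82) = 1.00
  A4 ∨ (A1 ∨ A3) = min(1, a+b) on (0.62, 1.00) = 1.00
  (A1 ∨ ¬A3) ∧ (A4 ∨ (A1 ∨ A3)) = max(0, a+b−1) on (0.83, 1.00) = 0.83
  → value = 0.8300
|0.6959 − 0.8300| = 0.134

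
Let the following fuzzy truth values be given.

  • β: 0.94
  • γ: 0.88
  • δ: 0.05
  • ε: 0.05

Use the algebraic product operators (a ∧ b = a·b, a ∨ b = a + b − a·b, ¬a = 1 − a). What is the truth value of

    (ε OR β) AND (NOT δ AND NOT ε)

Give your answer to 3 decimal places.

0.851

ε OR β = a + b − a·b on (0.0500, 0.9400) = 0.9430
NOT δ = 1 − 0.0500 = 0.9500
NOT ε = 1 − 0.0500 = 0.9500
NOT δ AND NOT ε = a·b on (0.9500, 0.9500) = 0.9025
(ε OR β) AND (NOT δ AND NOT ε) = a·b on (0.9430, 0.9025) = 0.8511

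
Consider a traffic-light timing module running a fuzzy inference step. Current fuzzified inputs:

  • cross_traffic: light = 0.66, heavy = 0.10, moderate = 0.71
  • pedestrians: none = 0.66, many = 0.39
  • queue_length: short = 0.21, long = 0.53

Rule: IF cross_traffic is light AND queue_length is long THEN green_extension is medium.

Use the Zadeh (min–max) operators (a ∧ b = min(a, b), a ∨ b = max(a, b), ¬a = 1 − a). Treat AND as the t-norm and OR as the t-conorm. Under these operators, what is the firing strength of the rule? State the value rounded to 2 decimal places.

0.53

firing strength: light=0.66, long=0.53; AND[min(a, b)] → w = 0.53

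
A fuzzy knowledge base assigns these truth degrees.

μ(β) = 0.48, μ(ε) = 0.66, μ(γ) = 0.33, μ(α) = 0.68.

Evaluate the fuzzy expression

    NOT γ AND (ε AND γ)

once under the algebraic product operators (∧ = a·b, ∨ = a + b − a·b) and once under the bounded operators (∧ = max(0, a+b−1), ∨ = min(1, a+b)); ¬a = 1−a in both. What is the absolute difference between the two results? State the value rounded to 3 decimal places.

Under algebraic product:
  NOT γ = 1 − 0.3300 = 0.6700
  ε AND γ = a·b on (0.6600, 0.3300) = 0.2178
  NOT γ AND (ε AND γ) = a·b on (0.6700, 0.2178) = 0.1459
  → value = 0.1459
Under bounded:
  NOT γ = 1 − 0.33 = 0.67
  ε AND γ = max(0, a+b−1) on (0.66, 0.33) = 0.00
  NOT γ AND (ε AND γ) = max(0, a+b−1) on (0.67, 0.00) = 0.00
  → value = 0.0000
|0.1459 − 0.0000| = 0.146

0.146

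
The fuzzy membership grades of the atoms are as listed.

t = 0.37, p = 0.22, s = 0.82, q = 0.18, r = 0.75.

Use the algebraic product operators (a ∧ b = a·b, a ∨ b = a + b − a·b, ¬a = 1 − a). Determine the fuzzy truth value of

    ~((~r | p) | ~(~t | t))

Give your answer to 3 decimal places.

~r = 1 − 0.7500 = 0.2500
~r | p = a + b − a·b on (0.2500, 0.2200) = 0.4150
~t = 1 − 0.3700 = 0.6300
~t | t = a + b − a·b on (0.6300, 0.3700) = 0.7669
~(~t | t) = 1 − 0.7669 = 0.2331
(~r | p) | ~(~t | t) = a + b − a·b on (0.4150, 0.2331) = 0.5514
~((~r | p) | ~(~t | t)) = 1 − 0.5514 = 0.4486

0.449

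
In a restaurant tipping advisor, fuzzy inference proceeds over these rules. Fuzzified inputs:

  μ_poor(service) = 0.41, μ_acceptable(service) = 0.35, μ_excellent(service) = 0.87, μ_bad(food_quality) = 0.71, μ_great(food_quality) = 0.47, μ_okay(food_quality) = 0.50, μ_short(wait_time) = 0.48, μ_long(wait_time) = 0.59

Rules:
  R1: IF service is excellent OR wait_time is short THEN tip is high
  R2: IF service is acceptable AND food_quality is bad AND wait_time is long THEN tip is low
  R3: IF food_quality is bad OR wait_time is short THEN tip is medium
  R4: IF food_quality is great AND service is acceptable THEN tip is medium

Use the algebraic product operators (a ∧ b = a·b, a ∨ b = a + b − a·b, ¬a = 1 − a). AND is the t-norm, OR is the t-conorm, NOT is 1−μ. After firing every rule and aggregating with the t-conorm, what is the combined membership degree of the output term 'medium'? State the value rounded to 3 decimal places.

R1: excellent=0.87, short=0.48; OR[a + b − a·b] → w = 0.9324
R2: acceptable=0.35, bad=0.71, long=0.59; AND[a·b] → w = 0.1466
R3: bad=0.71, short=0.48; OR[a + b − a·b] → w = 0.8492
R4: great=0.47, acceptable=0.35; AND[a·b] → w = 0.1645
Rules with consequent 'medium': {R3, R4} → strengths 0.8492, 0.1645
Aggregate via t-conorm [a + b − a·b]: 0.8740

0.874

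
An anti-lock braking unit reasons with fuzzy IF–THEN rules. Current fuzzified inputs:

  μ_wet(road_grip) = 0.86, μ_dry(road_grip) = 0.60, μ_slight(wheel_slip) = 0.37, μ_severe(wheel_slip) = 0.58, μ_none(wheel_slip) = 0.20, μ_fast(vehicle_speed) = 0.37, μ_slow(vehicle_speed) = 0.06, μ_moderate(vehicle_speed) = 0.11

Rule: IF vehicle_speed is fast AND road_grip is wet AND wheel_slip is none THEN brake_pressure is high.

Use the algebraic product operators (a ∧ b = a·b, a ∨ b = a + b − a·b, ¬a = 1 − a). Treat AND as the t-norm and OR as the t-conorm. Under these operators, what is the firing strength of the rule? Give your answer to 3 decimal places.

firing strength: fast=0.37, wet=0.86, none=0.20; AND[a·b] → w = 0.0636

0.064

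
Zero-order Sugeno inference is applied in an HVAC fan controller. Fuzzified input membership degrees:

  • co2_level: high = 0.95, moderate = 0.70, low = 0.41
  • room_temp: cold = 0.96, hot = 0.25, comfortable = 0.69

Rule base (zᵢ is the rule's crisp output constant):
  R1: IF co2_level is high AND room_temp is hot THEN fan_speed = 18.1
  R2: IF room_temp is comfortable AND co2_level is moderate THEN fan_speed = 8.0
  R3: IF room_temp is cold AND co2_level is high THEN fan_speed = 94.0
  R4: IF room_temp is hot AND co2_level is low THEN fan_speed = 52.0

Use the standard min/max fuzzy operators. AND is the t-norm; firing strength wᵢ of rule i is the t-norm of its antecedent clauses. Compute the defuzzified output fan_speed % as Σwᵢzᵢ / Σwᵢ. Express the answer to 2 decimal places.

R1 (z=18.1): high=0.95, hot=0.25; AND[min(a, b)] → w = 0.25
R2 (z=8.0): comfortable=0.69, moderate=0.70; AND[min(a, b)] → w = 0.69
R3 (z=94.0): cold=0.96, high=0.95; AND[min(a, b)] → w = 0.95
R4 (z=52.0): hot=0.25, low=0.41; AND[min(a, b)] → w = 0.25
Weighted average = (0.25·18.1 + 0.69·8.0 + 0.95·94.0 + 0.25·52.0) / (0.25 + 0.69 + 0.95 + 0.25)
  = 112.3450 / 2.1400 = 52.50

52.50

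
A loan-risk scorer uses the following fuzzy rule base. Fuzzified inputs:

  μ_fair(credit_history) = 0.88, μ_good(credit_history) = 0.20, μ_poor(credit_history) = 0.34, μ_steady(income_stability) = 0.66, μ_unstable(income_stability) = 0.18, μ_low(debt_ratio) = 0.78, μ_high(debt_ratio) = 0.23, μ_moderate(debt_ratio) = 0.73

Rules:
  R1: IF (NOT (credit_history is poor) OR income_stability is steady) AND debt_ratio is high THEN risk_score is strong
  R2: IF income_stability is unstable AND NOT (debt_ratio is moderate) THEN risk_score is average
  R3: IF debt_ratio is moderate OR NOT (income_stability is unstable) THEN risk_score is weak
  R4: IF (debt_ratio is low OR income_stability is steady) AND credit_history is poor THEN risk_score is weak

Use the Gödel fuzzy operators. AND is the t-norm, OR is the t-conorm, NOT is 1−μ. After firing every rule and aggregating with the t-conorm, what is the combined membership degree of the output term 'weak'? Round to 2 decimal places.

R1: (¬poor=1−0.34=0.66 OR steady=0.66) = 0.66; AND[min(a, b)] with high=0.23 → w = 0.23
R2: unstable=0.18, ¬moderate=1−0.73=0.27; AND[min(a, b)] → w = 0.18
R3: moderate=0.73, ¬unstable=1−0.18=0.82; OR[max(a, b)] → w = 0.82
R4: (low=0.78 OR steady=0.66) = 0.78; AND[min(a, b)] with poor=0.34 → w = 0.34
Rules with consequent 'weak': {R3, R4} → strengths 0.82, 0.34
Aggregate via t-conorm [max(a, b)]: 0.82

0.82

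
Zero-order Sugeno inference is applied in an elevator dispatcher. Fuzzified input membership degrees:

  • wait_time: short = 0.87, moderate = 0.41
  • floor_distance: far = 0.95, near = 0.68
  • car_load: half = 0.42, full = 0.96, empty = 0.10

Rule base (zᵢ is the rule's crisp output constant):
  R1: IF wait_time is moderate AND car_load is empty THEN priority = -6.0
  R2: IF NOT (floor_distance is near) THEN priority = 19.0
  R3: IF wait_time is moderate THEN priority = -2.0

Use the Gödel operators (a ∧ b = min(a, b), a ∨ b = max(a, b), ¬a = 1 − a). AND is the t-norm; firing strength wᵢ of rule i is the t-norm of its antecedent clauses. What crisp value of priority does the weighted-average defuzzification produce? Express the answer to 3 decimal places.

R1 (z=-6.0): moderate=0.41, empty=0.10; AND[min(a, b)] → w = 0.10
R2 (z=19.0): ¬near=1−0.68=0.32 → w = 0.32
R3 (z=-2.0): moderate=0.41 → w = 0.41
Weighted average = (0.10·-6.0 + 0.32·19.0 + 0.41·-2.0) / (0.10 + 0.32 + 0.41)
  = 4.6600 / 0.8300 = 5.614

5.614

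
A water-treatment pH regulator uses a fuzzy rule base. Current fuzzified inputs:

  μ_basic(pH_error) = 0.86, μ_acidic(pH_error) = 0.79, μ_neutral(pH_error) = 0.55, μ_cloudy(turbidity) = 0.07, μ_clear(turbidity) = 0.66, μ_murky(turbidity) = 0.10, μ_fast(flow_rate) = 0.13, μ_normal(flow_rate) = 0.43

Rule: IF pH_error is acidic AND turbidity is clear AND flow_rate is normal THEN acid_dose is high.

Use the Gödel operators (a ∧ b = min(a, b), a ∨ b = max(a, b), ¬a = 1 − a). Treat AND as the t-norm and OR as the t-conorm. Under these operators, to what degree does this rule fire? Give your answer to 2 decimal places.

firing strength: acidic=0.79, clear=0.66, normal=0.43; AND[min(a, b)] → w = 0.43

0.43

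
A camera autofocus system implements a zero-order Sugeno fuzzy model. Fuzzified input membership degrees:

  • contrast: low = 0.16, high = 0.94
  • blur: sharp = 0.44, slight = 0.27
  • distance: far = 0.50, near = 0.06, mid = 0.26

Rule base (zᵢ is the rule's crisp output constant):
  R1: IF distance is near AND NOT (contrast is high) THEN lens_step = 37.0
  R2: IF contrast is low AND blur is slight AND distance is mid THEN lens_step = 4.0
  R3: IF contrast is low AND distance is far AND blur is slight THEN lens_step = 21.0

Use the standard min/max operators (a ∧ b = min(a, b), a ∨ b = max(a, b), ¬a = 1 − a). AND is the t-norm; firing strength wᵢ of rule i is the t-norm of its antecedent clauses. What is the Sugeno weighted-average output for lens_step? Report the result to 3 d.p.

16.368

R1 (z=37.0): near=0.06, ¬high=1−0.94=0.06; AND[min(a, b)] → w = 0.06
R2 (z=4.0): low=0.16, slight=0.27, mid=0.26; AND[min(a, b)] → w = 0.16
R3 (z=21.0): low=0.16, far=0.50, slight=0.27; AND[min(a, b)] → w = 0.16
Weighted average = (0.06·37.0 + 0.16·4.0 + 0.16·21.0) / (0.06 + 0.16 + 0.16)
  = 6.2200 / 0.3800 = 16.368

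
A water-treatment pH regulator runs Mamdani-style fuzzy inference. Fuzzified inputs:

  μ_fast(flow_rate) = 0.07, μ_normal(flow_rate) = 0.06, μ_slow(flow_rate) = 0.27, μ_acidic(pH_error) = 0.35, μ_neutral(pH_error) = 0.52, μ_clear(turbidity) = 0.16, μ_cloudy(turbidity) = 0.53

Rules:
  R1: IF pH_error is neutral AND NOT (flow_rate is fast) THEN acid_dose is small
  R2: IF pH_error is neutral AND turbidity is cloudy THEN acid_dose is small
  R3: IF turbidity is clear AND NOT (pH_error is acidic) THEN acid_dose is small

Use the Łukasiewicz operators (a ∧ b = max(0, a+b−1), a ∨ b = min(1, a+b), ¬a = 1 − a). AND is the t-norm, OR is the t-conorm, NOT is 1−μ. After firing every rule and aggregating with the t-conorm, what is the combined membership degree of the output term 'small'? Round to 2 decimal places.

R1: neutral=0.52, ¬fast=1−0.07=0.93; AND[max(0, a+b−1)] → w = 0.45
R2: neutral=0.52, cloudy=0.53; AND[max(0, a+b−1)] → w = 0.05
R3: clear=0.16, ¬acidic=1−0.35=0.65; AND[max(0, a+b−1)] → w = 0.00
Rules with consequent 'small': {R1, R2, R3} → strengths 0.45, 0.05, 0.00
Aggregate via t-conorm [min(1, a+b)]: 0.50

0.50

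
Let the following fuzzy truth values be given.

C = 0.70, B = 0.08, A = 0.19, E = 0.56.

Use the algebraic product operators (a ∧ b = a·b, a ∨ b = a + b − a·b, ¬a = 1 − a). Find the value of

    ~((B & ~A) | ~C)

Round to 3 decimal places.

0.655

~A = 1 − 0.1900 = 0.8100
B & ~A = a·b on (0.0800, 0.8100) = 0.0648
~C = 1 − 0.7000 = 0.3000
(B & ~A) | ~C = a + b − a·b on (0.0648, 0.3000) = 0.3454
~((B & ~A) | ~C) = 1 − 0.3454 = 0.6546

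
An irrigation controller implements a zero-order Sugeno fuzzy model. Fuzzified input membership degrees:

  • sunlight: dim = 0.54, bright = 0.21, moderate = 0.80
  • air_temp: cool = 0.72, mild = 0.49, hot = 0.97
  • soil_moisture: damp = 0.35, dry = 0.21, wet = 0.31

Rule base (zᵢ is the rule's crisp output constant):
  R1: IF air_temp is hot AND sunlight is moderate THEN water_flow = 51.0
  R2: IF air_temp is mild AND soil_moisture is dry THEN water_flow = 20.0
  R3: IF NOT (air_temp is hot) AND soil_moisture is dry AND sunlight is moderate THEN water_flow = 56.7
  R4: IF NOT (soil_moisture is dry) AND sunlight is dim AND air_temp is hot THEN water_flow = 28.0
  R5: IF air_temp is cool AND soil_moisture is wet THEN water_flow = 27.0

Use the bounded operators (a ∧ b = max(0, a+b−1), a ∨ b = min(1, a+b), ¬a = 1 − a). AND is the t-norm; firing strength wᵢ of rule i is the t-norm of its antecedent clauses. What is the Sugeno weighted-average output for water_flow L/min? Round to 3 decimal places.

44.073

R1 (z=51.0): hot=0.97, moderate=0.80; AND[max(0, a+b−1)] → w = 0.77
R2 (z=20.0): mild=0.49, dry=0.21; AND[max(0, a+b−1)] → w = 0.00
R3 (z=56.7): ¬hot=1−0.97=0.03, dry=0.21, moderate=0.80; AND[max(0, a+b−1)] → w = 0.00
R4 (z=28.0): ¬dry=1−0.21=0.79, dim=0.54, hot=0.97; AND[max(0, a+b−1)] → w = 0.30
R5 (z=27.0): cool=0.72, wet=0.31; AND[max(0, a+b−1)] → w = 0.03
Weighted average = (0.77·51.0 + 0.00·20.0 + 0.00·56.7 + 0.30·28.0 + 0.03·27.0) / (0.77 + 0.00 + 0.00 + 0.30 + 0.03)
  = 48.4800 / 1.1000 = 44.073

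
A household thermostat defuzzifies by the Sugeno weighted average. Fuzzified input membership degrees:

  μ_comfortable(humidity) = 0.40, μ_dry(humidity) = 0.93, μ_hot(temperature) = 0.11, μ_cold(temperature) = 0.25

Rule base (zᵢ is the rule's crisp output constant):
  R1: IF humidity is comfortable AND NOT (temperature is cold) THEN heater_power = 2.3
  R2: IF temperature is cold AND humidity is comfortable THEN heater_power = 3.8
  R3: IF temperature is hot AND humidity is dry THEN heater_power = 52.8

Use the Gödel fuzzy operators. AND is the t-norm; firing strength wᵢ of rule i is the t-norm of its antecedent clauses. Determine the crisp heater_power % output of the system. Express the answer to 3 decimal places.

10.103

R1 (z=2.3): comfortable=0.40, ¬cold=1−0.25=0.75; AND[min(a, b)] → w = 0.40
R2 (z=3.8): cold=0.25, comfortable=0.40; AND[min(a, b)] → w = 0.25
R3 (z=52.8): hot=0.11, dry=0.93; AND[min(a, b)] → w = 0.11
Weighted average = (0.40·2.3 + 0.25·3.8 + 0.11·52.8) / (0.40 + 0.25 + 0.11)
  = 7.6780 / 0.7600 = 10.103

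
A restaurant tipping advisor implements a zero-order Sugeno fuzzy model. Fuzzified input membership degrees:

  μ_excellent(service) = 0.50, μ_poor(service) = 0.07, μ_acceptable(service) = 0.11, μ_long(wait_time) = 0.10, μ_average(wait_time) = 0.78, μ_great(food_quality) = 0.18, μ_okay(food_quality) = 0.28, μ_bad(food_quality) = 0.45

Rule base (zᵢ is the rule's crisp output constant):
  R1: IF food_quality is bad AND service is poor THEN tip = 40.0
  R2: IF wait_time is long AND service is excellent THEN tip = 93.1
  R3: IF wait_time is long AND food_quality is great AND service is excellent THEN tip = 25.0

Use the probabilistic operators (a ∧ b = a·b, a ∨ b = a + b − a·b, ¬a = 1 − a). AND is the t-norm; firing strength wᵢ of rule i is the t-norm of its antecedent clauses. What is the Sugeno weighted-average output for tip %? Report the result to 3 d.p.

R1 (z=40.0): bad=0.45, poor=0.07; AND[a·b] → w = 0.0315
R2 (z=93.1): long=0.10, excellent=0.50; AND[a·b] → w = 0.0500
R3 (z=25.0): long=0.10, great=0.18, excellent=0.50; AND[a·b] → w = 0.0090
Weighted average = (0.0315·40.0 + 0.0500·93.1 + 0.0090·25.0) / (0.0315 + 0.0500 + 0.0090)
  = 6.1400 / 0.0905 = 67.845

67.845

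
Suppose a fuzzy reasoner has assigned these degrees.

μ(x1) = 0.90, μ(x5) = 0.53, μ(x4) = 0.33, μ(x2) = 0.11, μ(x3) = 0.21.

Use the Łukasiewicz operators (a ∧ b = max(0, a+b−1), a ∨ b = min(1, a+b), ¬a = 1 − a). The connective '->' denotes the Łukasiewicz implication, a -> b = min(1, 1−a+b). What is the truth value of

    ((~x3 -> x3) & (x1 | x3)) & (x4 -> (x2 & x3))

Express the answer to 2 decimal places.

~x3 = 1 − 0.21 = 0.79
~x3 -> x3  [Łukasiewicz: min(1, 1−a+b)] with a=0.79, b=0.21 → 0.42
x1 | x3 = min(1, a+b) on (0.90, 0.21) = 1.00
(~x3 -> x3) & (x1 | x3) = max(0, a+b−1) on (0.42, 1.00) = 0.42
x2 & x3 = max(0, a+b−1) on (0.11, 0.21) = 0.00
x4 -> (x2 & x3)  [Łukasiewicz: min(1, 1−a+b)] with a=0.33, b=0.00 → 0.67
((~x3 -> x3) & (x1 | x3)) & (x4 -> (x2 & x3)) = max(0, a+b−1) on (0.42, 0.67) = 0.09

0.09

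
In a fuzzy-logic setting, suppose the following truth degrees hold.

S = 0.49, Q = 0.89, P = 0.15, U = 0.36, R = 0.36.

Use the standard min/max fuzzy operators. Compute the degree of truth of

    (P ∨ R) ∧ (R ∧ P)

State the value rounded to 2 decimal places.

P ∨ R = max(a, b) on (0.15, 0.36) = 0.36
R ∧ P = min(a, b) on (0.36, 0.15) = 0.15
(P ∨ R) ∧ (R ∧ P) = min(a, b) on (0.36, 0.15) = 0.15

0.15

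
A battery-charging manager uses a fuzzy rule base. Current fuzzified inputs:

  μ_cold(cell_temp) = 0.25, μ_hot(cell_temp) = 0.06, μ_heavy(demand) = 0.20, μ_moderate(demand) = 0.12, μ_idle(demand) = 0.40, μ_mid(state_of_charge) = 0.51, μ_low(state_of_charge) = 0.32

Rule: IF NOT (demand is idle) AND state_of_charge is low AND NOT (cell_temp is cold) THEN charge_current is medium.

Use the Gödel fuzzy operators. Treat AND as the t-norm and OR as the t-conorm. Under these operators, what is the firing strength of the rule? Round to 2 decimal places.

firing strength: ¬idle=1−0.40=0.60, low=0.32, ¬cold=1−0.25=0.75; AND[min(a, b)] → w = 0.32

0.32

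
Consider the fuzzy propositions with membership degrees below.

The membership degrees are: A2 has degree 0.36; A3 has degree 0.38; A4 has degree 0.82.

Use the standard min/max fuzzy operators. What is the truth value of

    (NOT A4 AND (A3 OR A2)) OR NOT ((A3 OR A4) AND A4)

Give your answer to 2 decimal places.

NOT A4 = 1 − 0.82 = 0.18
A3 OR A2 = max(a, b) on (0.38, 0.36) = 0.38
NOT A4 AND (A3 OR A2) = min(a, b) on (0.18, 0.38) = 0.18
A3 OR A4 = max(a, b) on (0.38, 0.82) = 0.82
(A3 OR A4) AND A4 = min(a, b) on (0.82, 0.82) = 0.82
NOT ((A3 OR A4) AND A4) = 1 − 0.82 = 0.18
(NOT A4 AND (A3 OR A2)) OR NOT ((A3 OR A4) AND A4) = max(a, b) on (0.18, 0.18) = 0.18

0.18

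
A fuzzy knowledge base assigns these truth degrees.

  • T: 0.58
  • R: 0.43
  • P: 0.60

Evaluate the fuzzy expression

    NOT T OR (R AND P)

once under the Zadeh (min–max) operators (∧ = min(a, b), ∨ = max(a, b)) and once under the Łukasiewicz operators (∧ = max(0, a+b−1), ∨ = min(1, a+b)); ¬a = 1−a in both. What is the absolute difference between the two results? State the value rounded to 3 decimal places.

0.020

Under Zadeh (min–max):
  NOT T = 1 − 0.58 = 0.42
  R AND P = min(a, b) on (0.43, 0.60) = 0.43
  NOT T OR (R AND P) = max(a, b) on (0.42, 0.43) = 0.43
  → value = 0.4300
Under Łukasiewicz:
  NOT T = 1 − 0.58 = 0.42
  R AND P = max(0, a+b−1) on (0.43, 0.60) = 0.03
  NOT T OR (R AND P) = min(1, a+b) on (0.42, 0.03) = 0.45
  → value = 0.4500
|0.4300 − 0.4500| = 0.020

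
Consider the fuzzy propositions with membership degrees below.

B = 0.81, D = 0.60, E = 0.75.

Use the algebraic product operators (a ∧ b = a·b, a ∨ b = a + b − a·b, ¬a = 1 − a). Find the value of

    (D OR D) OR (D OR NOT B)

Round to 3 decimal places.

D OR D = a + b − a·b on (0.6000, 0.6000) = 0.8400
NOT B = 1 − 0.8100 = 0.1900
D OR NOT B = a + b − a·b on (0.6000, 0.1900) = 0.6760
(D OR D) OR (D OR NOT B) = a + b − a·b on (0.8400, 0.6760) = 0.9482

0.948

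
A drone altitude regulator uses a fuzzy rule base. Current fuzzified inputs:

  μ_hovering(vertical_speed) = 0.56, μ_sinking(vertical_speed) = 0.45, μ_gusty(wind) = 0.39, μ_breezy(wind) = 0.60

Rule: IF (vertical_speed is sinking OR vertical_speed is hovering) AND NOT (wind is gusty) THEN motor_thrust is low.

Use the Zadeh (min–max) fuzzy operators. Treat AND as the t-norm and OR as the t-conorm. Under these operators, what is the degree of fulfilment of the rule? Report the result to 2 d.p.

firing strength: (sinking=0.45 OR hovering=0.56) = 0.56; AND[min(a, b)] with ¬gusty=1−0.39=0.61 → w = 0.56

0.56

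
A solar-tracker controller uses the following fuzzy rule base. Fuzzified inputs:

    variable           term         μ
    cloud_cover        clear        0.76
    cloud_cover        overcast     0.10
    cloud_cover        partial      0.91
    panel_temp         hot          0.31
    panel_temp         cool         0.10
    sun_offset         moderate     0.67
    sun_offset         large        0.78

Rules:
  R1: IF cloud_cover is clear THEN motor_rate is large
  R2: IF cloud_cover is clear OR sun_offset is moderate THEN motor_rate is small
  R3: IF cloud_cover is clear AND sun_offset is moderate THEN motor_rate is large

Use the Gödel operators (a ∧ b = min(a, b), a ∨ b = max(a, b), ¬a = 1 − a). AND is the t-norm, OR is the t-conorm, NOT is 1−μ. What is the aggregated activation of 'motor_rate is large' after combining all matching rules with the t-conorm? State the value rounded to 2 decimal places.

0.76

R1: clear=0.76 → w = 0.76
R2: clear=0.76, moderate=0.67; OR[max(a, b)] → w = 0.76
R3: clear=0.76, moderate=0.67; AND[min(a, b)] → w = 0.67
Rules with consequent 'large': {R1, R3} → strengths 0.76, 0.67
Aggregate via t-conorm [max(a, b)]: 0.76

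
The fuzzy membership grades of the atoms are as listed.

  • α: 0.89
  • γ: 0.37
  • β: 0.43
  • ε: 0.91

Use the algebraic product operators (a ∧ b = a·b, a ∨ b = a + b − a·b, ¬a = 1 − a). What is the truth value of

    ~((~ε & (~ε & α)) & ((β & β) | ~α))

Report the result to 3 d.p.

0.998

~ε = 1 − 0.9100 = 0.0900
~ε = 1 − 0.9100 = 0.0900
~ε & α = a·b on (0.0900, 0.8900) = 0.0801
~ε & (~ε & α) = a·b on (0.0900, 0.0801) = 0.0072
β & β = a·b on (0.4300, 0.4300) = 0.1849
~α = 1 − 0.8900 = 0.1100
(β & β) | ~α = a + b − a·b on (0.1849, 0.1100) = 0.2746
(~ε & (~ε & α)) & ((β & β) | ~α) = a·b on (0.0072, 0.2746) = 0.0020
~((~ε & (~ε & α)) & ((β & β) | ~α)) = 1 − 0.0020 = 0.9980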